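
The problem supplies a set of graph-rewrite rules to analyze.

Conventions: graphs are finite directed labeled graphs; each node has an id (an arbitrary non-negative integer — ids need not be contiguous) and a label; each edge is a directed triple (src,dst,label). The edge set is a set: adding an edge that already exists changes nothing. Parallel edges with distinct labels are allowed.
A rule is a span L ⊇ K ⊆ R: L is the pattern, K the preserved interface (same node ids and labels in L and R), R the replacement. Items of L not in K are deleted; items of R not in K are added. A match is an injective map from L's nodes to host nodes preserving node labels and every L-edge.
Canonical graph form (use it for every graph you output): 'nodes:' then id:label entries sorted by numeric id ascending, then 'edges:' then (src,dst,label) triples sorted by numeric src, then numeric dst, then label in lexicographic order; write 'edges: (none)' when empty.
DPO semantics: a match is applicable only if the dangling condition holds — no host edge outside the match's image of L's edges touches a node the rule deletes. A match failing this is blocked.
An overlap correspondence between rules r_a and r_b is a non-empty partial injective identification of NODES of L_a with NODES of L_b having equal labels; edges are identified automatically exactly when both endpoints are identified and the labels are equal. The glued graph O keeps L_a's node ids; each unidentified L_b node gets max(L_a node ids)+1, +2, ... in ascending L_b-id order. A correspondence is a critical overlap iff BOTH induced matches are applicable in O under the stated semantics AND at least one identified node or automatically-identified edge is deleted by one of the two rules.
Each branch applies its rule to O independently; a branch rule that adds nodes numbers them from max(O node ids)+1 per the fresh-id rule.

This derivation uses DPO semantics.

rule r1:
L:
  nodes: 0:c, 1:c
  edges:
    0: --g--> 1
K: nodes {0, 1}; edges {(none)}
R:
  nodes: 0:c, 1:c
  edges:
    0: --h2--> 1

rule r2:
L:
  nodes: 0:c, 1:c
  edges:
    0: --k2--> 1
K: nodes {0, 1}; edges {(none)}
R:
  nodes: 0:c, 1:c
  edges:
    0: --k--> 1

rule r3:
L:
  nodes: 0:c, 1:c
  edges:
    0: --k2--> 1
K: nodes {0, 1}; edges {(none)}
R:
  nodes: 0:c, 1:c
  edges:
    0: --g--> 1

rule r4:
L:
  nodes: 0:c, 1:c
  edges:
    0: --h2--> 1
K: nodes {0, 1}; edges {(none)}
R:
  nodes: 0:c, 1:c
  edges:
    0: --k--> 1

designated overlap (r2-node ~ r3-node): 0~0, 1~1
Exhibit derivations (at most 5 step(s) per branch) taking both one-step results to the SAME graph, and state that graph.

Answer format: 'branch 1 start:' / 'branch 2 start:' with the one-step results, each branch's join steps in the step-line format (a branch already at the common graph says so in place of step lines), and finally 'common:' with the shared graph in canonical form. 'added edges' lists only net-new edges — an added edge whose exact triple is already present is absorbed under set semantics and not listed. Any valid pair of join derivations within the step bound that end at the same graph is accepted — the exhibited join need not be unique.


branch 1 start:
nodes: 0:c, 1:c
edges: (0,1,k)
branch 2 start:
nodes: 0:c, 1:c
edges: (0,1,g)
branch 1: already at the common graph (0 steps)
branch 2 step 1: rule r1; match: 0->0, 1->1; deleted nodes (none); deleted edges (0,1,g); added nodes (none); added edges (0,1,h2); result: nodes: 0:c, 1:c edges: (0,1,h2)
branch 2 step 2: rule r4; match: 0->0, 1->1; deleted nodes (none); deleted edges (0,1,h2); added nodes (none); added edges (0,1,k); result: nodes: 0:c, 1:c edges: (0,1,k)
common:
nodes: 0:c, 1:c
edges: (0,1,k)


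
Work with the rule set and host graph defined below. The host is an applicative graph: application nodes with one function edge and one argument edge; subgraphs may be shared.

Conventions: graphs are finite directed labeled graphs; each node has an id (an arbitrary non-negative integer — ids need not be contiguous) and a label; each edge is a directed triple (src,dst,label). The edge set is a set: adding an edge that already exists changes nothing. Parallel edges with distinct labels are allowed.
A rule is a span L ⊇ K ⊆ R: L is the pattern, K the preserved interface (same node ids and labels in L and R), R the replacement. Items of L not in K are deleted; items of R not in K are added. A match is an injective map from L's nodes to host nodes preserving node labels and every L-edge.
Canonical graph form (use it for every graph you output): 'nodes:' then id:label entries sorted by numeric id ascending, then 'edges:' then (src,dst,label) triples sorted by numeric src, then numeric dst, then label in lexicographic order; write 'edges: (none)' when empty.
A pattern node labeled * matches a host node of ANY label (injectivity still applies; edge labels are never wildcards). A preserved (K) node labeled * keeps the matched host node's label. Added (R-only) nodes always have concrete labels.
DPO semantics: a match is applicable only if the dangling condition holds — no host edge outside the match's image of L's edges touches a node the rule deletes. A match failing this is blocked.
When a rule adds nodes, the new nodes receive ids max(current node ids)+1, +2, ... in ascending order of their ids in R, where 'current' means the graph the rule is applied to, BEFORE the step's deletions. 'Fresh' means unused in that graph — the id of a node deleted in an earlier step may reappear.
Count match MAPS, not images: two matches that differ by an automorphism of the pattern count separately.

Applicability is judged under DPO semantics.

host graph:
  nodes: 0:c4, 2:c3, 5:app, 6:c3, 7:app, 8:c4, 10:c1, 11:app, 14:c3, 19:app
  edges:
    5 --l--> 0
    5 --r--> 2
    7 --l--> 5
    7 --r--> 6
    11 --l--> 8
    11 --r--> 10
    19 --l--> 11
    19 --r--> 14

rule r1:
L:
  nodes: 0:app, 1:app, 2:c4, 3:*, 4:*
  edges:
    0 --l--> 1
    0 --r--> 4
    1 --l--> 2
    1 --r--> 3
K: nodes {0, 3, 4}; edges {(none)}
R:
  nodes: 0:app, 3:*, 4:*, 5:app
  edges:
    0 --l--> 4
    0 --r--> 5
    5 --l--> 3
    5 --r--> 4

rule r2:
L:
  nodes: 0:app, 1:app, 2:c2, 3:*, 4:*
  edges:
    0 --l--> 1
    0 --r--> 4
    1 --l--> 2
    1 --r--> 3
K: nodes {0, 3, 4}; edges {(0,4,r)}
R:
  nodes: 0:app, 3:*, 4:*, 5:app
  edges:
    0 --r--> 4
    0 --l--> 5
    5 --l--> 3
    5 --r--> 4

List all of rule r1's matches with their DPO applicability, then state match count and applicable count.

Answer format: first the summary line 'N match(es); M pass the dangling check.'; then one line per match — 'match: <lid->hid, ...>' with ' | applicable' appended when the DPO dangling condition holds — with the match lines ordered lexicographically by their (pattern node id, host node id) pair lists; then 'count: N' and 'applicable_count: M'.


2 match(es); 2 pass the dangling check.
match: 0->7, 1->5, 2->0, 3->2, 4->6 | applicable
match: 0->19, 1->11, 2->8, 3->10, 4->14 | applicable
count: 2
applicable_count: 2


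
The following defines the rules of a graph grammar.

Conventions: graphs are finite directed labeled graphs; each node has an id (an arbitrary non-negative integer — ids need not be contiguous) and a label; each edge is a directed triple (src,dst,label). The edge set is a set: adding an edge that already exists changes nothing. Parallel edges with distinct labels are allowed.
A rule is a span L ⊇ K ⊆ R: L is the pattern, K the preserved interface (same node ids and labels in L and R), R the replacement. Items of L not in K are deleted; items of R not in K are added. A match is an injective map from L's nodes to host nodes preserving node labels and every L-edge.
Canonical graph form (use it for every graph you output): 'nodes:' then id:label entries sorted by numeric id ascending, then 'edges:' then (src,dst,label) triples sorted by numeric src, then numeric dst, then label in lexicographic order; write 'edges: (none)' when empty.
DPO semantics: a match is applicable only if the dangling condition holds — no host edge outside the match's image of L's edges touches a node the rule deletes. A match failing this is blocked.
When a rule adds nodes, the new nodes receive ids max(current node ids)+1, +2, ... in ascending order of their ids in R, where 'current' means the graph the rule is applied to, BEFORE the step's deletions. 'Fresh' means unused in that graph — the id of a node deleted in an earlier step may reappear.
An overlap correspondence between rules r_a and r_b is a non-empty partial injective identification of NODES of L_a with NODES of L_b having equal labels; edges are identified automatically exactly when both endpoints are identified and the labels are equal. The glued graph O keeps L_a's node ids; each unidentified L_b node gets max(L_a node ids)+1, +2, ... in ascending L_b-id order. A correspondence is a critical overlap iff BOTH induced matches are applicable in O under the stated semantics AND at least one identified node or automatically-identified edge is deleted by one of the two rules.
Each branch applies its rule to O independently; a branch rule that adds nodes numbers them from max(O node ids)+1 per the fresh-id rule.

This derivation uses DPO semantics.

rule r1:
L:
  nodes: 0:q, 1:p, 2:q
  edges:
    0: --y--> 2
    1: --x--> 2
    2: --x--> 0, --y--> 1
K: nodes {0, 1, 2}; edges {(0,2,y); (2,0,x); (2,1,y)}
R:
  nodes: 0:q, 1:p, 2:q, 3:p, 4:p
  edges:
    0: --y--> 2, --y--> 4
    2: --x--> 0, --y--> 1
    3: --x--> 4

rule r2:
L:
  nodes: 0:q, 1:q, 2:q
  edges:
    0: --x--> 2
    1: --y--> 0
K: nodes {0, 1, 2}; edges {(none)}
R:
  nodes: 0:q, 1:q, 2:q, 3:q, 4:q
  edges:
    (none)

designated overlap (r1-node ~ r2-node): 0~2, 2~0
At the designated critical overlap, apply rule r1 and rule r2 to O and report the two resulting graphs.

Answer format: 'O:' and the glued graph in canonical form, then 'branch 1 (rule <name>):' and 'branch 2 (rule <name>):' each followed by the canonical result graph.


O:
nodes: 0:q, 1:p, 2:q, 3:q
edges: (0,2,y); (1,2,x); (2,0,x); (2,1,y); (3,2,y)
branch 1 (rule r1):
nodes: 0:q, 1:p, 2:q, 3:q, 4:p, 5:p
edges: (0,2,y); (0,5,y); (2,0,x); (2,1,y); (3,2,y); (4,5,x)
branch 2 (rule r2):
nodes: 0:q, 1:p, 2:q, 3:q, 4:q, 5:q
edges: (0,2,y); (1,2,x); (2,1,y)


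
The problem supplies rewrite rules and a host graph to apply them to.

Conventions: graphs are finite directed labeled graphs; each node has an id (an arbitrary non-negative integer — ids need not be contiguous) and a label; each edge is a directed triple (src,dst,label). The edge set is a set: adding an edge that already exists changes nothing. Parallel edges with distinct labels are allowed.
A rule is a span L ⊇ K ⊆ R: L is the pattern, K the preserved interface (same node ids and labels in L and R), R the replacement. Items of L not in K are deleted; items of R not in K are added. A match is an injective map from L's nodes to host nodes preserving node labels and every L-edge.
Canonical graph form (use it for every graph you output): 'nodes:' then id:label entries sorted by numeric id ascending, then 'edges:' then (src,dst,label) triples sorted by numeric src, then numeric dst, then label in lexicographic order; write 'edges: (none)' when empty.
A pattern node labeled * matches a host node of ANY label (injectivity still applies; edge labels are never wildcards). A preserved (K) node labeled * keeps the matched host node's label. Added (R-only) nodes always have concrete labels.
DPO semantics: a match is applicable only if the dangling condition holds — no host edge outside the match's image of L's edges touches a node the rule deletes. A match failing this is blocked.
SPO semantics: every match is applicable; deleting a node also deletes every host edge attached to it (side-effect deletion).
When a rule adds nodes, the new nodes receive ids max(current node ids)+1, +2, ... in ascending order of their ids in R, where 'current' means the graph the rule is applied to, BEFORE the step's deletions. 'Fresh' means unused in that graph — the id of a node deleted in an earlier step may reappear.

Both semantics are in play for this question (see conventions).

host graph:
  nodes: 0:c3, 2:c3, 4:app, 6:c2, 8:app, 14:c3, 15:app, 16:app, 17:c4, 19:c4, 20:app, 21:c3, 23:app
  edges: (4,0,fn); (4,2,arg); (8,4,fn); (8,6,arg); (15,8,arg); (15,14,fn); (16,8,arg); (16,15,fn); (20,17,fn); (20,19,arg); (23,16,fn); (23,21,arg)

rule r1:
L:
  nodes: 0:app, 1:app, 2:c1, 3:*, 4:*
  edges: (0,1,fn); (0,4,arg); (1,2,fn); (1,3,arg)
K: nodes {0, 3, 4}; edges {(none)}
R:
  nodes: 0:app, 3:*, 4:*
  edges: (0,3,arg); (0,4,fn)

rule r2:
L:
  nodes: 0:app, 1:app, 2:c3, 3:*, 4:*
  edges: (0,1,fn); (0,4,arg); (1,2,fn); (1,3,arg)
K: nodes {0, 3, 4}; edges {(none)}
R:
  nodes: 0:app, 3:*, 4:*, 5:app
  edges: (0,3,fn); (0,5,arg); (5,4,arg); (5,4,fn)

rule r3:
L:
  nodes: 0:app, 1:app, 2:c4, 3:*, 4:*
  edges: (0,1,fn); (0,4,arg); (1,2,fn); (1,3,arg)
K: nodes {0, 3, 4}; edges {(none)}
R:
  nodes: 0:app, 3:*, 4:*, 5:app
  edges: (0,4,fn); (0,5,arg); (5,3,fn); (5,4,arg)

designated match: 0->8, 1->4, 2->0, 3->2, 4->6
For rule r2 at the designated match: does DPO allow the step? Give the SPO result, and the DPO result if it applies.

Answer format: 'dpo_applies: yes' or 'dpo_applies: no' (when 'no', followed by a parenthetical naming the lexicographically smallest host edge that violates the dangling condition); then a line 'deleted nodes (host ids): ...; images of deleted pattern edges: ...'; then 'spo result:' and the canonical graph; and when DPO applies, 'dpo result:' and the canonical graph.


dpo_applies: yes
deleted nodes (host ids): 0, 4; images of deleted pattern edges: (4,0,fn); (4,2,arg); (8,4,fn); (8,6,arg)
spo result:
nodes: 2:c3, 6:c2, 8:app, 14:c3, 15:app, 16:app, 17:c4, 19:c4, 20:app, 21:c3, 23:app, 24:app
edges: (8,2,fn); (8,24,arg); (15,8,arg); (15,14,fn); (16,8,arg); (16,15,fn); (20,17,fn); (20,19,arg); (23,16,fn); (23,21,arg); (24,6,arg); (24,6,fn)
dpo result:
nodes: 2:c3, 6:c2, 8:app, 14:c3, 15:app, 16:app, 17:c4, 19:c4, 20:app, 21:c3, 23:app, 24:app
edges: (8,2,fn); (8,24,arg); (15,8,arg); (15,14,fn); (16,8,arg); (16,15,fn); (20,17,fn); (20,19,arg); (23,16,fn); (23,21,arg); (24,6,arg); (24,6,fn)


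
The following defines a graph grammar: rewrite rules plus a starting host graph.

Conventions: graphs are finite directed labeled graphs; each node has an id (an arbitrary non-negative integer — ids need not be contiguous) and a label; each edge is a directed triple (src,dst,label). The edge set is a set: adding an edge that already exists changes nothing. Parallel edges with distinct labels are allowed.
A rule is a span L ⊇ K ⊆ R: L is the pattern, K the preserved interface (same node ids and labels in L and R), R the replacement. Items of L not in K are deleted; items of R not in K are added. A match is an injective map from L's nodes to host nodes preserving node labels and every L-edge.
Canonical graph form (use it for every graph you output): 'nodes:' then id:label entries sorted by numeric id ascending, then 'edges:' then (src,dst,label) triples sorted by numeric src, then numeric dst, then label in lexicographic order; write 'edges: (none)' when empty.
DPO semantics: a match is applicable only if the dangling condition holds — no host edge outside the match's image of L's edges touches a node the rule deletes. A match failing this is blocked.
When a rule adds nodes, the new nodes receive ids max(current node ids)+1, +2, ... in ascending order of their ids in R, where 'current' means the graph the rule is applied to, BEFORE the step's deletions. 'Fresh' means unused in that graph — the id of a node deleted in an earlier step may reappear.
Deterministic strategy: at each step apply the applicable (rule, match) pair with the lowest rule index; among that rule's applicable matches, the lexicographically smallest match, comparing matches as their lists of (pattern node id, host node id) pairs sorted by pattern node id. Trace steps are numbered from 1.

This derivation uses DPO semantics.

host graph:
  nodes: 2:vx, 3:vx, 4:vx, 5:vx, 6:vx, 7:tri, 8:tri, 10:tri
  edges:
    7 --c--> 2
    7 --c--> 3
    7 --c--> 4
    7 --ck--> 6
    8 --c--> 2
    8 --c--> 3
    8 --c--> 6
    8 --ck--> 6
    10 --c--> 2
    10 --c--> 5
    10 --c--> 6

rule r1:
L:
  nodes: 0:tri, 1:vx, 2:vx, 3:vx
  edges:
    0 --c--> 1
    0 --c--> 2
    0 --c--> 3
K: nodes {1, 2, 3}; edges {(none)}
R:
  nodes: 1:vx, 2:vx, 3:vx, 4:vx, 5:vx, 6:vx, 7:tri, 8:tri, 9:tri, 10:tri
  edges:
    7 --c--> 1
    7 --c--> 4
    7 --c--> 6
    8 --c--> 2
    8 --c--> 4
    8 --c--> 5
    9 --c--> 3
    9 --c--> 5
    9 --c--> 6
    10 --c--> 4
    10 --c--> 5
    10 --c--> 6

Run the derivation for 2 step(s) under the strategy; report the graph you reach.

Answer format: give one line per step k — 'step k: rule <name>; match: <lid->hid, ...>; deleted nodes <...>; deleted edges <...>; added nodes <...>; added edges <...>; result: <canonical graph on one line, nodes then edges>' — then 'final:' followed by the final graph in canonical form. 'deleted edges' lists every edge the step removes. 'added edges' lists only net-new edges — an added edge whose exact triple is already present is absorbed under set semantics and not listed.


step 1: rule r1; match: 0->10, 1->2, 2->5, 3->6; deleted nodes 10; deleted edges (10,2,c); (10,5,c); (10,6,c); added nodes 11, 12, 13, 14, 15, 16, 17; added edges (14,2,c); (14,11,c); (14,13,c); (15,5,c); (15,11,c); (15,12,c); (16,6,c); (16,12,c); (16,13,c); (17,11,c); (17,12,c); (17,13,c); result: nodes: 2:vx, 3:vx, 4:vx, 5:vx, 6:vx, 7:tri, 8:tri, 11:vx, 12:vx, 13:vx, 14:tri, 15:tri, 16:tri, 17:tri edges: (7,2,c); (7,3,c); (7,4,c); (7,6,ck); (8,2,c); (8,3,c); (8,6,c); (8,6,ck); (14,2,c); (14,11,c); (14,13,c); (15,5,c); (15,11,c); (15,12,c); (16,6,c); (16,12,c); (16,13,c); (17,11,c); (17,12,c); (17,13,c)
step 2: rule r1; match: 0->14, 1->2, 2->11, 3->13; deleted nodes 14; deleted edges (14,2,c); (14,11,c); (14,13,c); added nodes 18, 19, 20, 21, 22, 23, 24; added edges (21,2,c); (21,18,c); (21,20,c); (22,11,c); (22,18,c); (22,19,c); (23,13,c); (23,19,c); (23,20,c); (24,18,c); (24,19,c); (24,20,c); result: nodes: 2:vx, 3:vx, 4:vx, 5:vx, 6:vx, 7:tri, 8:tri, 11:vx, 12:vx, 13:vx, 15:tri, 16:tri, 17:tri, 18:vx, 19:vx, 20:vx, 21:tri, 22:tri, 23:tri, 24:tri edges: (7,2,c); (7,3,c); (7,4,c); (7,6,ck); (8,2,c); (8,3,c); (8,6,c); (8,6,ck); (15,5,c); (15,11,c); (15,12,c); (16,6,c); (16,12,c); (16,13,c); (17,11,c); (17,12,c); (17,13,c); (21,2,c); (21,18,c); (21,20,c); (22,11,c); (22,18,c); (22,19,c); (23,13,c); (23,19,c); (23,20,c); (24,18,c); (24,19,c); (24,20,c)
final:
nodes: 2:vx, 3:vx, 4:vx, 5:vx, 6:vx, 7:tri, 8:tri, 11:vx, 12:vx, 13:vx, 15:tri, 16:tri, 17:tri, 18:vx, 19:vx, 20:vx, 21:tri, 22:tri, 23:tri, 24:tri
edges: (7,2,c); (7,3,c); (7,4,c); (7,6,ck); (8,2,c); (8,3,c); (8,6,c); (8,6,ck); (15,5,c); (15,11,c); (15,12,c); (16,6,c); (16,12,c); (16,13,c); (17,11,c); (17,12,c); (17,13,c); (21,2,c); (21,18,c); (21,20,c); (22,11,c); (22,18,c); (22,19,c); (23,13,c); (23,19,c); (23,20,c); (24,18,c); (24,19,c); (24,20,c)


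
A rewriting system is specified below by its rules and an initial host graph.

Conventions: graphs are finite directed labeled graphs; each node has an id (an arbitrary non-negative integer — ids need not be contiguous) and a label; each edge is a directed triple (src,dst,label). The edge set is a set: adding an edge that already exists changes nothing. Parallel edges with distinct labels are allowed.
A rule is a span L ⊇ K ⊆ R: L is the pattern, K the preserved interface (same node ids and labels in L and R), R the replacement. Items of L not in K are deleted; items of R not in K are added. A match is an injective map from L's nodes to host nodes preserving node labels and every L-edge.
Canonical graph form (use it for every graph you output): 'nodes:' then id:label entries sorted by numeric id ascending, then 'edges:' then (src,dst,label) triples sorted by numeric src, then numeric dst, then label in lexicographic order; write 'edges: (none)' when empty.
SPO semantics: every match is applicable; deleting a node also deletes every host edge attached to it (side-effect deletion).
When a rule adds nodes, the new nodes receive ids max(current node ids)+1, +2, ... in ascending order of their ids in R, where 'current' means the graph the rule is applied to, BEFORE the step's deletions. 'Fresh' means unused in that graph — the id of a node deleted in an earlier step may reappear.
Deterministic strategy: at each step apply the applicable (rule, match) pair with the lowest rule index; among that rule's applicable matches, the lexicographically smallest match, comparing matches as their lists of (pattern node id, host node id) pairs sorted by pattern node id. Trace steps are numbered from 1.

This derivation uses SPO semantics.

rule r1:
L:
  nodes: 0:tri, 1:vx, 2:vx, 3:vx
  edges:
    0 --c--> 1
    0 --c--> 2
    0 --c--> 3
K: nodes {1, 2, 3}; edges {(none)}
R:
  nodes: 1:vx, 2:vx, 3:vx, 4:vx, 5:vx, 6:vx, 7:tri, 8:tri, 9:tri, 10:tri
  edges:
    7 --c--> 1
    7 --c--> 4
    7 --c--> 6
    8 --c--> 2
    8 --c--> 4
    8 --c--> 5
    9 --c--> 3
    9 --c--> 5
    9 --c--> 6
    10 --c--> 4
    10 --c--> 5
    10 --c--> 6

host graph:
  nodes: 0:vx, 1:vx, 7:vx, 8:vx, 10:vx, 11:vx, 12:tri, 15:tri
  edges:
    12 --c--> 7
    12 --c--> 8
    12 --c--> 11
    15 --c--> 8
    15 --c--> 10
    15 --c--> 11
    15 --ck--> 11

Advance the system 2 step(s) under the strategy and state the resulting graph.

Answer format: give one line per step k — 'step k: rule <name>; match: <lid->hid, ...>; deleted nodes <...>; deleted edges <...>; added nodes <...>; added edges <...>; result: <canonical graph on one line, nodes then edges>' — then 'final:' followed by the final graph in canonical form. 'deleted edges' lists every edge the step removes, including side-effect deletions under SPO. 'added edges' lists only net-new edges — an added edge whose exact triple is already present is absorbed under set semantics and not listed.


step 1: rule r1; match: 0->12, 1->7, 2->8, 3->11; deleted nodes 12; deleted edges (12,7,c); (12,8,c); (12,11,c); added nodes 16, 17, 18, 19, 20, 21, 22; added edges (19,7,c); (19,16,c); (19,18,c); (20,8,c); (20,16,c); (20,17,c); (21,11,c); (21,17,c); (21,18,c); (22,16,c); (22,17,c); (22,18,c); result: nodes: 0:vx, 1:vx, 7:vx, 8:vx, 10:vx, 11:vx, 15:tri, 16:vx, 17:vx, 18:vx, 19:tri, 20:tri, 21:tri, 22:tri edges: (15,8,c); (15,10,c); (15,11,c); (15,11,ck); (19,7,c); (19,16,c); (19,18,c); (20,8,c); (20,16,c); (20,17,c); (21,11,c); (21,17,c); (21,18,c); (22,16,c); (22,17,c); (22,18,c)
step 2: rule r1; match: 0->15, 1->8, 2->10, 3->11; deleted nodes 15; deleted edges (15,8,c); (15,10,c); (15,11,c); (15,11,ck); added nodes 23, 24, 25, 26, 27, 28, 29; added edges (26,8,c); (26,23,c); (26,25,c); (27,10,c); (27,23,c); (27,24,c); (28,11,c); (28,24,c); (28,25,c); (29,23,c); (29,24,c); (29,25,c); result: nodes: 0:vx, 1:vx, 7:vx, 8:vx, 10:vx, 11:vx, 16:vx, 17:vx, 18:vx, 19:tri, 20:tri, 21:tri, 22:tri, 23:vx, 24:vx, 25:vx, 26:tri, 27:tri, 28:tri, 29:tri edges: (19,7,c); (19,16,c); (19,18,c); (20,8,c); (20,16,c); (20,17,c); (21,11,c); (21,17,c); (21,18,c); (22,16,c); (22,17,c); (22,18,c); (26,8,c); (26,23,c); (26,25,c); (27,10,c); (27,23,c); (27,24,c); (28,11,c); (28,24,c); (28,25,c); (29,23,c); (29,24,c); (29,25,c)
final:
nodes: 0:vx, 1:vx, 7:vx, 8:vx, 10:vx, 11:vx, 16:vx, 17:vx, 18:vx, 19:tri, 20:tri, 21:tri, 22:tri, 23:vx, 24:vx, 25:vx, 26:tri, 27:tri, 28:tri, 29:tri
edges: (19,7,c); (19,16,c); (19,18,c); (20,8,c); (20,16,c); (20,17,c); (21,11,c); (21,17,c); (21,18,c); (22,16,c); (22,17,c); (22,18,c); (26,8,c); (26,23,c); (26,25,c); (27,10,c); (27,23,c); (27,24,c); (28,11,c); (28,24,c); (28,25,c); (29,23,c); (29,24,c); (29,25,c)


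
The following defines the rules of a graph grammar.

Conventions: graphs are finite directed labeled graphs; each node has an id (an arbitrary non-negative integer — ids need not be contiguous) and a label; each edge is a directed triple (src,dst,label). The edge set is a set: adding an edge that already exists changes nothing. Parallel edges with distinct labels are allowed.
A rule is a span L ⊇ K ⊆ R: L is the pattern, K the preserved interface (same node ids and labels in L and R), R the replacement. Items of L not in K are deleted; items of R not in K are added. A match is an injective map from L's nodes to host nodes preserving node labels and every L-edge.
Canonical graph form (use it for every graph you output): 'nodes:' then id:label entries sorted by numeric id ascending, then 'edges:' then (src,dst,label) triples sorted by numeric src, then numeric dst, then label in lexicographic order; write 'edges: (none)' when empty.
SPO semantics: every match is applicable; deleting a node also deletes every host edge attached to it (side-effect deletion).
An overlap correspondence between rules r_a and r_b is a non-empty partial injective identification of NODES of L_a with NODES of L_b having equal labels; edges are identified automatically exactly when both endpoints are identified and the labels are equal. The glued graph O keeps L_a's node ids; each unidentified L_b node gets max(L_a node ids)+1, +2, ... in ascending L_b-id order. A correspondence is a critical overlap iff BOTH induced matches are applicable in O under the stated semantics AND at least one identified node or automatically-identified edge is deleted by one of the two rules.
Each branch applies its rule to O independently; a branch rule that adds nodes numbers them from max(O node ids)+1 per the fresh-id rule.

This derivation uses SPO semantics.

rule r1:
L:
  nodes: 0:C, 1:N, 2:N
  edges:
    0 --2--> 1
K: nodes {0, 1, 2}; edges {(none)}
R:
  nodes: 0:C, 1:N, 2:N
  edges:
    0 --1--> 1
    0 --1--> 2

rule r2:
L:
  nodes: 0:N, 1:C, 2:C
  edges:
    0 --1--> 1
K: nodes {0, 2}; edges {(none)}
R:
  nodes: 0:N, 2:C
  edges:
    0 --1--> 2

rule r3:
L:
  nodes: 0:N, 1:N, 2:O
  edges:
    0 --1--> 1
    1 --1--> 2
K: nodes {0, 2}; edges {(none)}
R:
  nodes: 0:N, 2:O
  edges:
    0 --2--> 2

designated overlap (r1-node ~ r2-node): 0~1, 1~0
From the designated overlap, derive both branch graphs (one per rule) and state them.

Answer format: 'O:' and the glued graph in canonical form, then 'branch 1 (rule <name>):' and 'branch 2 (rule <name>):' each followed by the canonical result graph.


O:
nodes: 0:C, 1:N, 2:N, 3:C
edges: (0,1,2); (1,0,1)
branch 1 (rule r1):
nodes: 0:C, 1:N, 2:N, 3:C
edges: (0,1,1); (0,2,1); (1,0,1)
branch 2 (rule r2):
nodes: 1:N, 2:N, 3:C
edges: (1,3,1)


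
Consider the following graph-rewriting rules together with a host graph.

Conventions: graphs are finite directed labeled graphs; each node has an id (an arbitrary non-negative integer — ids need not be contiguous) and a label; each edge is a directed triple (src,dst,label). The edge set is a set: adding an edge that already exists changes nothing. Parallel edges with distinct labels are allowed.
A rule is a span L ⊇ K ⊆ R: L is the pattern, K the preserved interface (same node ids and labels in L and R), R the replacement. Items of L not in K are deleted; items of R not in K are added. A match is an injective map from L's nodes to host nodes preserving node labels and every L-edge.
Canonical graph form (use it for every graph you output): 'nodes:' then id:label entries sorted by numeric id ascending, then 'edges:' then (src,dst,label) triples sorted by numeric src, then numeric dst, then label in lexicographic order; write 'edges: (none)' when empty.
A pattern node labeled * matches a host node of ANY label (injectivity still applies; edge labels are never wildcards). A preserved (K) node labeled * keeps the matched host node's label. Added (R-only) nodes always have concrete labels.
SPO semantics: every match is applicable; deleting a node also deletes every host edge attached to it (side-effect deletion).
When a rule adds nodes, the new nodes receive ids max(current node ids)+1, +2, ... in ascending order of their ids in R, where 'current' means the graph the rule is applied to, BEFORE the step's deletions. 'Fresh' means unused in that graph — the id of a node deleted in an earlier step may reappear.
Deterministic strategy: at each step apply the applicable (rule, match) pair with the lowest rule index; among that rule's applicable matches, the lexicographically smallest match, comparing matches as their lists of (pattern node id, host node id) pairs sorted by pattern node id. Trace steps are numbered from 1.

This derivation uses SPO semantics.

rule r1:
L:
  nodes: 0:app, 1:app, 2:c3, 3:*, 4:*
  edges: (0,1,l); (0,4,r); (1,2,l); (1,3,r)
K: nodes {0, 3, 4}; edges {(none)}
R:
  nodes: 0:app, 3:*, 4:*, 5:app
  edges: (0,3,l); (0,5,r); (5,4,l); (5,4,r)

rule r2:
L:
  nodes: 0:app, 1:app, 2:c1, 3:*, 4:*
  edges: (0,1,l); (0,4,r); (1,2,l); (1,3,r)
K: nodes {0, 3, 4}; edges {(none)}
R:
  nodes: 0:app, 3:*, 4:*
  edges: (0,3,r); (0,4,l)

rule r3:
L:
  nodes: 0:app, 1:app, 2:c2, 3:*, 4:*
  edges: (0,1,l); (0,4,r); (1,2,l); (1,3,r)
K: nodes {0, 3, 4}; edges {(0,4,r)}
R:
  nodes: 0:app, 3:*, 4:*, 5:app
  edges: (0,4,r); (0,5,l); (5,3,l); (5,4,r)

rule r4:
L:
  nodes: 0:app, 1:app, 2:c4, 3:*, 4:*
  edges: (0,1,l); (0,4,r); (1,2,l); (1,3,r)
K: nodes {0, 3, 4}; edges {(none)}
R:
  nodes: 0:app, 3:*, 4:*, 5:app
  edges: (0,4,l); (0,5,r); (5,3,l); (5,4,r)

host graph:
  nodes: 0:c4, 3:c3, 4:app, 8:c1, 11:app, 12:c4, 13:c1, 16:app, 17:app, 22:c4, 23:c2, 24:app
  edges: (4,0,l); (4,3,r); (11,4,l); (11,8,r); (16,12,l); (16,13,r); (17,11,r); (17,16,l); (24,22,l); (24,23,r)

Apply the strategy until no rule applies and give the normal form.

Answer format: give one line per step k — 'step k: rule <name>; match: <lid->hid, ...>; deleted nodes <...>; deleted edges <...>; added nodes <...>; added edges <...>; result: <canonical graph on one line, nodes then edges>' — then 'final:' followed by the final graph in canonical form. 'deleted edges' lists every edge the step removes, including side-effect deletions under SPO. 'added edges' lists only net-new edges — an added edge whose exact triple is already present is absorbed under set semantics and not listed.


step 1: rule r4; match: 0->11, 1->4, 2->0, 3->3, 4->8; deleted nodes 0, 4; deleted edges (4,0,l); (4,3,r); (11,4,l); (11,8,r); added nodes 25; added edges (11,8,l); (11,25,r); (25,3,l); (25,8,r); result: nodes: 3:c3, 8:c1, 11:app, 12:c4, 13:c1, 16:app, 17:app, 22:c4, 23:c2, 24:app, 25:app edges: (11,8,l); (11,25,r); (16,12,l); (16,13,r); (17,11,r); (17,16,l); (24,22,l); (24,23,r); (25,3,l); (25,8,r)
step 2: rule r4; match: 0->17, 1->16, 2->12, 3->13, 4->11; deleted nodes 12, 16; deleted edges (16,12,l); (16,13,r); (17,11,r); (17,16,l); added nodes 26; added edges (17,11,l); (17,26,r); (26,11,r); (26,13,l); result: nodes: 3:c3, 8:c1, 11:app, 13:c1, 17:app, 22:c4, 23:c2, 24:app, 25:app, 26:app edges: (11,8,l); (11,25,r); (17,11,l); (17,26,r); (24,22,l); (24,23,r); (25,3,l); (25,8,r); (26,11,r); (26,13,l)
step 3: rule r2; match: 0->17, 1->11, 2->8, 3->25, 4->26; deleted nodes 8, 11; deleted edges (11,8,l); (11,25,r); (17,11,l); (17,26,r); (25,8,r); (26,11,r); added nodes (none); added edges (17,25,r); (17,26,l); result: nodes: 3:c3, 13:c1, 17:app, 22:c4, 23:c2, 24:app, 25:app, 26:app edges: (17,25,r); (17,26,l); (24,22,l); (24,23,r); (25,3,l); (26,13,l)
final:
nodes: 3:c3, 13:c1, 17:app, 22:c4, 23:c2, 24:app, 25:app, 26:app
edges: (17,25,r); (17,26,l); (24,22,l); (24,23,r); (25,3,l); (26,13,l)


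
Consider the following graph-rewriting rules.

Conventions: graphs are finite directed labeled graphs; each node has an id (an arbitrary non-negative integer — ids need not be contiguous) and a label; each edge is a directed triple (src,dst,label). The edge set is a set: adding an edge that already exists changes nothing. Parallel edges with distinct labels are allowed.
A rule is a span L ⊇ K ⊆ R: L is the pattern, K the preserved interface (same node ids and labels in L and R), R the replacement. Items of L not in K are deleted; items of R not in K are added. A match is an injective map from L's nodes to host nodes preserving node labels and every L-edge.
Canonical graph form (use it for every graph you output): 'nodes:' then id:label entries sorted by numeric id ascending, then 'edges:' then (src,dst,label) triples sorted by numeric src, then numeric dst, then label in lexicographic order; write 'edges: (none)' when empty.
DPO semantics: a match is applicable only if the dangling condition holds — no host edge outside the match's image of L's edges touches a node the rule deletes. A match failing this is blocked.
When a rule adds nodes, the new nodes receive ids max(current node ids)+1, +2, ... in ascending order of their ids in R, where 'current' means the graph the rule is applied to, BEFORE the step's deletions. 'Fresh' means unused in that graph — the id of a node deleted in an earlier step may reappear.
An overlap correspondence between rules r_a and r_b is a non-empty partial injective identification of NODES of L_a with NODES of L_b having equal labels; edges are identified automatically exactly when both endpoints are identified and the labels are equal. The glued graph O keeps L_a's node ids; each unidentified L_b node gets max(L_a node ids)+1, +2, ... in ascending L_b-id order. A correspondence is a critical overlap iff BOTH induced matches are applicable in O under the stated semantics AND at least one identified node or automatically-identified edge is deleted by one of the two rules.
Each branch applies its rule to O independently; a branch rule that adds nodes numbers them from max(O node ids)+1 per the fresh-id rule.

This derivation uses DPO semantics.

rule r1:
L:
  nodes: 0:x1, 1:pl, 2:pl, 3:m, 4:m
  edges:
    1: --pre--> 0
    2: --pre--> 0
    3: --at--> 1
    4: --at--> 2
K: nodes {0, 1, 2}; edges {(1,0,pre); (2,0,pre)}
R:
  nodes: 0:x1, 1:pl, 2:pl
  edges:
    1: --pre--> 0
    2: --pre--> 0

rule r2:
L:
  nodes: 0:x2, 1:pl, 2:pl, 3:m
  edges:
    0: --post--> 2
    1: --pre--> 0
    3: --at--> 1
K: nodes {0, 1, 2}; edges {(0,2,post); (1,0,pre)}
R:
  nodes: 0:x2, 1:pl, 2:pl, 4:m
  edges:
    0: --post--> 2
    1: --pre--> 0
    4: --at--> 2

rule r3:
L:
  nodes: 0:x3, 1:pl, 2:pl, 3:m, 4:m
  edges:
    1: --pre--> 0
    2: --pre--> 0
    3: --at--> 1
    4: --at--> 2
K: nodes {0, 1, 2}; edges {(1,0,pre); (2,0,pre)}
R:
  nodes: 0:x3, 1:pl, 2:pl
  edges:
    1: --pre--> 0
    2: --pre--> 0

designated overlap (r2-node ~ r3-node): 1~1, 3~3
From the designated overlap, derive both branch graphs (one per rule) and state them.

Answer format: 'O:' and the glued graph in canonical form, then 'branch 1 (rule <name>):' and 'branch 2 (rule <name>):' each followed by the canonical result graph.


O:
nodes: 0:x2, 1:pl, 2:pl, 3:m, 4:x3, 5:pl, 6:m
edges: (0,2,post); (1,0,pre); (1,4,pre); (3,1,at); (5,4,pre); (6,5,at)
branch 1 (rule r2):
nodes: 0:x2, 1:pl, 2:pl, 4:x3, 5:pl, 6:m, 7:m
edges: (0,2,post); (1,0,pre); (1,4,pre); (5,4,pre); (6,5,at); (7,2,at)
branch 2 (rule r3):
nodes: 0:x2, 1:pl, 2:pl, 4:x3, 5:pl
edges: (0,2,post); (1,0,pre); (1,4,pre); (5,4,pre)


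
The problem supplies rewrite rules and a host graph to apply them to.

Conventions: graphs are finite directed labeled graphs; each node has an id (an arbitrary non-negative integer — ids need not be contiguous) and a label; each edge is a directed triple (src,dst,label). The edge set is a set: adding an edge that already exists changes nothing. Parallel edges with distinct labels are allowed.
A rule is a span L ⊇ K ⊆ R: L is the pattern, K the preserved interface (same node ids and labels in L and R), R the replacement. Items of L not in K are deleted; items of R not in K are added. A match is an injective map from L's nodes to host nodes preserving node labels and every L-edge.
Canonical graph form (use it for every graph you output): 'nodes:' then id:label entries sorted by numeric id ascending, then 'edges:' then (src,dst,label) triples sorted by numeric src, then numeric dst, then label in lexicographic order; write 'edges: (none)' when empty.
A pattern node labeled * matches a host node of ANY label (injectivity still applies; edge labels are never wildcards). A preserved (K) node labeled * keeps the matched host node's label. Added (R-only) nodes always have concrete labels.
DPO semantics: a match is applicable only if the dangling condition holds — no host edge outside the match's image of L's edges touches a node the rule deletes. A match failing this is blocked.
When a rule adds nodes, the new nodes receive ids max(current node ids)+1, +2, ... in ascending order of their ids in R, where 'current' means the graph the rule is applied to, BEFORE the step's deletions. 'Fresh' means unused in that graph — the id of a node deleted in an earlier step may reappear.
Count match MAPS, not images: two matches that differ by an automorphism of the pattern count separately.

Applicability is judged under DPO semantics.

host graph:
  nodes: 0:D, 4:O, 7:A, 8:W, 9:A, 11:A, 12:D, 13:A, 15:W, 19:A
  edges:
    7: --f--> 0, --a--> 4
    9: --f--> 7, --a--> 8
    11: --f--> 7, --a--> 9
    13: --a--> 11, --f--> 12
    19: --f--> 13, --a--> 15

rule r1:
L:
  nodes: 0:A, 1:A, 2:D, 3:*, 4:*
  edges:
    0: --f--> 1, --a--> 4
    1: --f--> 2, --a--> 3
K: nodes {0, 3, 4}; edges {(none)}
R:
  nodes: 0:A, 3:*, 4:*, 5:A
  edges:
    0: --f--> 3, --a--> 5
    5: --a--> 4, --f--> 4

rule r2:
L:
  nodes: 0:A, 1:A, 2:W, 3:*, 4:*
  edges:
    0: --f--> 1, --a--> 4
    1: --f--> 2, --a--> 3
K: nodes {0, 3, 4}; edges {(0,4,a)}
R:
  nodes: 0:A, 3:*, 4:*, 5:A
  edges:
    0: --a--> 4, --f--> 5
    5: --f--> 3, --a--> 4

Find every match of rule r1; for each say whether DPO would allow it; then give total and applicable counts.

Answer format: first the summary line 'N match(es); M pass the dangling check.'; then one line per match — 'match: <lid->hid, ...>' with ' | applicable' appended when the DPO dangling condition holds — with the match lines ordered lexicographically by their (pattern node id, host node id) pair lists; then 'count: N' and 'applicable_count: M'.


3 match(es); 1 pass the dangling check.
match: 0->9, 1->7, 2->0, 3->4, 4->8
match: 0->11, 1->7, 2->0, 3->4, 4->9
match: 0->19, 1->13, 2->12, 3->11, 4->15 | applicable
count: 3
applicable_count: 1


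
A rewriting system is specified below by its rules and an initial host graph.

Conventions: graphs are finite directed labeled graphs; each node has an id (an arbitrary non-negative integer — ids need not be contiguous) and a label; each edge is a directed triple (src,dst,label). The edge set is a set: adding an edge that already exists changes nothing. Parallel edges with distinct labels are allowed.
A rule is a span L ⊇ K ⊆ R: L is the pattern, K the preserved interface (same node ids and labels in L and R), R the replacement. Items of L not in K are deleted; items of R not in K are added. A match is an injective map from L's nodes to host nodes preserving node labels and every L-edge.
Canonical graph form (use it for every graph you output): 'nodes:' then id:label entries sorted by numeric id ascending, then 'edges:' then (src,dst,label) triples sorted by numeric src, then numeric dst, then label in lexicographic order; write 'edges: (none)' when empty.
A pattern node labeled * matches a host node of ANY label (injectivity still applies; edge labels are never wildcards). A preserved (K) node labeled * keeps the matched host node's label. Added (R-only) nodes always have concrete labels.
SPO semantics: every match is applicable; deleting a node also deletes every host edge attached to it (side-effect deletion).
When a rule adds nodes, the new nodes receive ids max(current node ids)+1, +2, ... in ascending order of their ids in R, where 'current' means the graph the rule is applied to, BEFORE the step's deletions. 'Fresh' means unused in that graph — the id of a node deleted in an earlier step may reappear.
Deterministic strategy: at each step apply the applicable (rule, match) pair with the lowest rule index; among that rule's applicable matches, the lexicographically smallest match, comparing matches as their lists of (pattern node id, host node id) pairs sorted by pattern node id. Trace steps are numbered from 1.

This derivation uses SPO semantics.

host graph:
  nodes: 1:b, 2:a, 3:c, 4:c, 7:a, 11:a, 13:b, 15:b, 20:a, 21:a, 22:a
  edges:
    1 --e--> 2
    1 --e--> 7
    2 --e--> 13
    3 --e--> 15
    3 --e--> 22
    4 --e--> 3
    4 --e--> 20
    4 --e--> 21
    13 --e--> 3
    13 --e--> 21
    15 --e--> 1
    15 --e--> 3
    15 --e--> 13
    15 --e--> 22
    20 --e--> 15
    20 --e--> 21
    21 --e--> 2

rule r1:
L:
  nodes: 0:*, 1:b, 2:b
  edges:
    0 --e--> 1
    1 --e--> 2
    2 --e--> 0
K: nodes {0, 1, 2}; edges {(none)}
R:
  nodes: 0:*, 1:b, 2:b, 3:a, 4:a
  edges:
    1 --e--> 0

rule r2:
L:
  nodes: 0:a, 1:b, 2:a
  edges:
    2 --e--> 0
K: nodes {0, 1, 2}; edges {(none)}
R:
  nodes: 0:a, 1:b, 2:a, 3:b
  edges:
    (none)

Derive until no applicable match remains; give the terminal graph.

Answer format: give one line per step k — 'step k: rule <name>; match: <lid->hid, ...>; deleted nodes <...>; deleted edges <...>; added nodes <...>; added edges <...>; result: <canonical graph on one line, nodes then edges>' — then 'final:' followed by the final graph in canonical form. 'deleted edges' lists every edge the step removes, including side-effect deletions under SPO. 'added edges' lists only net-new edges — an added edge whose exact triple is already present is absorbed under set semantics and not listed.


step 1: rule r1; match: 0->3, 1->15, 2->13; deleted nodes (none); deleted edges (3,15,e); (13,3,e); (15,13,e); added nodes 23, 24; added edges (none); result: nodes: 1:b, 2:a, 3:c, 4:c, 7:a, 11:a, 13:b, 15:b, 20:a, 21:a, 22:a, 23:a, 24:a edges: (1,2,e); (1,7,e); (2,13,e); (3,22,e); (4,3,e); (4,20,e); (4,21,e); (13,21,e); (15,1,e); (15,3,e); (15,22,e); (20,15,e); (20,21,e); (21,2,e)
step 2: rule r2; match: 0->2, 1->1, 2->21; deleted nodes (none); deleted edges (21,2,e); added nodes 25; added edges (none); result: nodes: 1:b, 2:a, 3:c, 4:c, 7:a, 11:a, 13:b, 15:b, 20:a, 21:a, 22:a, 23:a, 24:a, 25:b edges: (1,2,e); (1,7,e); (2,13,e); (3,22,e); (4,3,e); (4,20,e); (4,21,e); (13,21,e); (15,1,e); (15,3,e); (15,22,e); (20,15,e); (20,21,e)
step 3: rule r2; match: 0->21, 1->1, 2->20; deleted nodes (none); deleted edges (20,21,e); added nodes 26; added edges (none); result: nodes: 1:b, 2:a, 3:c, 4:c, 7:a, 11:a, 13:b, 15:b, 20:a, 21:a, 22:a, 23:a, 24:a, 25:b, 26:b edges: (1,2,e); (1,7,e); (2,13,e); (3,22,e); (4,3,e); (4,20,e); (4,21,e); (13,21,e); (15,1,e); (15,3,e); (15,22,e); (20,15,e)
final:
nodes: 1:b, 2:a, 3:c, 4:c, 7:a, 11:a, 13:b, 15:b, 20:a, 21:a, 22:a, 23:a, 24:a, 25:b, 26:b
edges: (1,2,e); (1,7,e); (2,13,e); (3,22,e); (4,3,e); (4,20,e); (4,21,e); (13,21,e); (15,1,e); (15,3,e); (15,22,e); (20,15,e)
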